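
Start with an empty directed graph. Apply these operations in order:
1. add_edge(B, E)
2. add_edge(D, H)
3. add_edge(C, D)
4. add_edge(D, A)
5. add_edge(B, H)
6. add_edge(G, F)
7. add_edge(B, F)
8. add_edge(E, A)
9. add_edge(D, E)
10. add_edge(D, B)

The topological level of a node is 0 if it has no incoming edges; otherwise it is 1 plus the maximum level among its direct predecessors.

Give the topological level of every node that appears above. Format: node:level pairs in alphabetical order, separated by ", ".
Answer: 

Op 1: add_edge(B, E). Edges now: 1
Op 2: add_edge(D, H). Edges now: 2
Op 3: add_edge(C, D). Edges now: 3
Op 4: add_edge(D, A). Edges now: 4
Op 5: add_edge(B, H). Edges now: 5
Op 6: add_edge(G, F). Edges now: 6
Op 7: add_edge(B, F). Edges now: 7
Op 8: add_edge(E, A). Edges now: 8
Op 9: add_edge(D, E). Edges now: 9
Op 10: add_edge(D, B). Edges now: 10
Compute levels (Kahn BFS):
  sources (in-degree 0): C, G
  process C: level=0
    C->D: in-degree(D)=0, level(D)=1, enqueue
  process G: level=0
    G->F: in-degree(F)=1, level(F)>=1
  process D: level=1
    D->A: in-degree(A)=1, level(A)>=2
    D->B: in-degree(B)=0, level(B)=2, enqueue
    D->E: in-degree(E)=1, level(E)>=2
    D->H: in-degree(H)=1, level(H)>=2
  process B: level=2
    B->E: in-degree(E)=0, level(E)=3, enqueue
    B->F: in-degree(F)=0, level(F)=3, enqueue
    B->H: in-degree(H)=0, level(H)=3, enqueue
  process E: level=3
    E->A: in-degree(A)=0, level(A)=4, enqueue
  process F: level=3
  process H: level=3
  process A: level=4
All levels: A:4, B:2, C:0, D:1, E:3, F:3, G:0, H:3

Answer: A:4, B:2, C:0, D:1, E:3, F:3, G:0, H:3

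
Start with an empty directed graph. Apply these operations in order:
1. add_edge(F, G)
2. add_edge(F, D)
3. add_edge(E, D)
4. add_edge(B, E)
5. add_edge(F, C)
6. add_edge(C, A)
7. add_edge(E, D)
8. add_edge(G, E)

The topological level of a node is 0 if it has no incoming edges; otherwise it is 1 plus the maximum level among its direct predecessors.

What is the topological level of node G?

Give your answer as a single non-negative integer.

Answer: 1

Derivation:
Op 1: add_edge(F, G). Edges now: 1
Op 2: add_edge(F, D). Edges now: 2
Op 3: add_edge(E, D). Edges now: 3
Op 4: add_edge(B, E). Edges now: 4
Op 5: add_edge(F, C). Edges now: 5
Op 6: add_edge(C, A). Edges now: 6
Op 7: add_edge(E, D) (duplicate, no change). Edges now: 6
Op 8: add_edge(G, E). Edges now: 7
Compute levels (Kahn BFS):
  sources (in-degree 0): B, F
  process B: level=0
    B->E: in-degree(E)=1, level(E)>=1
  process F: level=0
    F->C: in-degree(C)=0, level(C)=1, enqueue
    F->D: in-degree(D)=1, level(D)>=1
    F->G: in-degree(G)=0, level(G)=1, enqueue
  process C: level=1
    C->A: in-degree(A)=0, level(A)=2, enqueue
  process G: level=1
    G->E: in-degree(E)=0, level(E)=2, enqueue
  process A: level=2
  process E: level=2
    E->D: in-degree(D)=0, level(D)=3, enqueue
  process D: level=3
All levels: A:2, B:0, C:1, D:3, E:2, F:0, G:1
level(G) = 1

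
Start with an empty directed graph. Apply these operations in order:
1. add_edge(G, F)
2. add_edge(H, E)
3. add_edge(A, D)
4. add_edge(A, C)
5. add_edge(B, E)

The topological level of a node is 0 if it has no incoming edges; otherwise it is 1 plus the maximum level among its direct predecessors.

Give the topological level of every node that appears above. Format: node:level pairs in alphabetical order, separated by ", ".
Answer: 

Op 1: add_edge(G, F). Edges now: 1
Op 2: add_edge(H, E). Edges now: 2
Op 3: add_edge(A, D). Edges now: 3
Op 4: add_edge(A, C). Edges now: 4
Op 5: add_edge(B, E). Edges now: 5
Compute levels (Kahn BFS):
  sources (in-degree 0): A, B, G, H
  process A: level=0
    A->C: in-degree(C)=0, level(C)=1, enqueue
    A->D: in-degree(D)=0, level(D)=1, enqueue
  process B: level=0
    B->E: in-degree(E)=1, level(E)>=1
  process G: level=0
    G->F: in-degree(F)=0, level(F)=1, enqueue
  process H: level=0
    H->E: in-degree(E)=0, level(E)=1, enqueue
  process C: level=1
  process D: level=1
  process F: level=1
  process E: level=1
All levels: A:0, B:0, C:1, D:1, E:1, F:1, G:0, H:0

Answer: A:0, B:0, C:1, D:1, E:1, F:1, G:0, H:0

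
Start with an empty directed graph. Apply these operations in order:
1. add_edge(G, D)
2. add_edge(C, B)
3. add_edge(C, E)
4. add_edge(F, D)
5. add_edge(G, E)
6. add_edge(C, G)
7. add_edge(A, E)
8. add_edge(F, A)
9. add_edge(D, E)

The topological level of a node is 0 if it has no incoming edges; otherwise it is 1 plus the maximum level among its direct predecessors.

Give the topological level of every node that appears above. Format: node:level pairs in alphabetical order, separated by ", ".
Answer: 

Op 1: add_edge(G, D). Edges now: 1
Op 2: add_edge(C, B). Edges now: 2
Op 3: add_edge(C, E). Edges now: 3
Op 4: add_edge(F, D). Edges now: 4
Op 5: add_edge(G, E). Edges now: 5
Op 6: add_edge(C, G). Edges now: 6
Op 7: add_edge(A, E). Edges now: 7
Op 8: add_edge(F, A). Edges now: 8
Op 9: add_edge(D, E). Edges now: 9
Compute levels (Kahn BFS):
  sources (in-degree 0): C, F
  process C: level=0
    C->B: in-degree(B)=0, level(B)=1, enqueue
    C->E: in-degree(E)=3, level(E)>=1
    C->G: in-degree(G)=0, level(G)=1, enqueue
  process F: level=0
    F->A: in-degree(A)=0, level(A)=1, enqueue
    F->D: in-degree(D)=1, level(D)>=1
  process B: level=1
  process G: level=1
    G->D: in-degree(D)=0, level(D)=2, enqueue
    G->E: in-degree(E)=2, level(E)>=2
  process A: level=1
    A->E: in-degree(E)=1, level(E)>=2
  process D: level=2
    D->E: in-degree(E)=0, level(E)=3, enqueue
  process E: level=3
All levels: A:1, B:1, C:0, D:2, E:3, F:0, G:1

Answer: A:1, B:1, C:0, D:2, E:3, F:0, G:1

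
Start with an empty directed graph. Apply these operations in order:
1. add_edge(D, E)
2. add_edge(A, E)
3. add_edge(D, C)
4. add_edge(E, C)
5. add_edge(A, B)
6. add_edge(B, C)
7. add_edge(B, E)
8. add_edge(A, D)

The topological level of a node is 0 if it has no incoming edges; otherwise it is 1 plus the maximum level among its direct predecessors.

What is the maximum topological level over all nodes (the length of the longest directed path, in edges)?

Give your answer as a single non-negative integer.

Op 1: add_edge(D, E). Edges now: 1
Op 2: add_edge(A, E). Edges now: 2
Op 3: add_edge(D, C). Edges now: 3
Op 4: add_edge(E, C). Edges now: 4
Op 5: add_edge(A, B). Edges now: 5
Op 6: add_edge(B, C). Edges now: 6
Op 7: add_edge(B, E). Edges now: 7
Op 8: add_edge(A, D). Edges now: 8
Compute levels (Kahn BFS):
  sources (in-degree 0): A
  process A: level=0
    A->B: in-degree(B)=0, level(B)=1, enqueue
    A->D: in-degree(D)=0, level(D)=1, enqueue
    A->E: in-degree(E)=2, level(E)>=1
  process B: level=1
    B->C: in-degree(C)=2, level(C)>=2
    B->E: in-degree(E)=1, level(E)>=2
  process D: level=1
    D->C: in-degree(C)=1, level(C)>=2
    D->E: in-degree(E)=0, level(E)=2, enqueue
  process E: level=2
    E->C: in-degree(C)=0, level(C)=3, enqueue
  process C: level=3
All levels: A:0, B:1, C:3, D:1, E:2
max level = 3

Answer: 3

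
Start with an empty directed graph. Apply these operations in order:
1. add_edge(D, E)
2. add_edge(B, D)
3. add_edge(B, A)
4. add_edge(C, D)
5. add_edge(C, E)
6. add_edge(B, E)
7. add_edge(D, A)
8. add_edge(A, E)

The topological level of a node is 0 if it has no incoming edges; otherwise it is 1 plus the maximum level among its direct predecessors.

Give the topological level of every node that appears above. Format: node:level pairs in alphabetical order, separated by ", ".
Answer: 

Op 1: add_edge(D, E). Edges now: 1
Op 2: add_edge(B, D). Edges now: 2
Op 3: add_edge(B, A). Edges now: 3
Op 4: add_edge(C, D). Edges now: 4
Op 5: add_edge(C, E). Edges now: 5
Op 6: add_edge(B, E). Edges now: 6
Op 7: add_edge(D, A). Edges now: 7
Op 8: add_edge(A, E). Edges now: 8
Compute levels (Kahn BFS):
  sources (in-degree 0): B, C
  process B: level=0
    B->A: in-degree(A)=1, level(A)>=1
    B->D: in-degree(D)=1, level(D)>=1
    B->E: in-degree(E)=3, level(E)>=1
  process C: level=0
    C->D: in-degree(D)=0, level(D)=1, enqueue
    C->E: in-degree(E)=2, level(E)>=1
  process D: level=1
    D->A: in-degree(A)=0, level(A)=2, enqueue
    D->E: in-degree(E)=1, level(E)>=2
  process A: level=2
    A->E: in-degree(E)=0, level(E)=3, enqueue
  process E: level=3
All levels: A:2, B:0, C:0, D:1, E:3

Answer: A:2, B:0, C:0, D:1, E:3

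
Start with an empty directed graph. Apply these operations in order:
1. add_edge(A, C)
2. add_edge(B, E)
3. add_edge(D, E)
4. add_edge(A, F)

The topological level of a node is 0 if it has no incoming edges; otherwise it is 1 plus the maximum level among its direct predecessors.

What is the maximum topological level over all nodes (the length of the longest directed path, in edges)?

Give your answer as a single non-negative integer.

Op 1: add_edge(A, C). Edges now: 1
Op 2: add_edge(B, E). Edges now: 2
Op 3: add_edge(D, E). Edges now: 3
Op 4: add_edge(A, F). Edges now: 4
Compute levels (Kahn BFS):
  sources (in-degree 0): A, B, D
  process A: level=0
    A->C: in-degree(C)=0, level(C)=1, enqueue
    A->F: in-degree(F)=0, level(F)=1, enqueue
  process B: level=0
    B->E: in-degree(E)=1, level(E)>=1
  process D: level=0
    D->E: in-degree(E)=0, level(E)=1, enqueue
  process C: level=1
  process F: level=1
  process E: level=1
All levels: A:0, B:0, C:1, D:0, E:1, F:1
max level = 1

Answer: 1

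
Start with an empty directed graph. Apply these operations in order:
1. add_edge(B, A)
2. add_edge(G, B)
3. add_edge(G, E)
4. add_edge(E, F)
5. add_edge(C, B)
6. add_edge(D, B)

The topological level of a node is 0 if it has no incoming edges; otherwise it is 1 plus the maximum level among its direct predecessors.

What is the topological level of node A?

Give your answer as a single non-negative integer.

Answer: 2

Derivation:
Op 1: add_edge(B, A). Edges now: 1
Op 2: add_edge(G, B). Edges now: 2
Op 3: add_edge(G, E). Edges now: 3
Op 4: add_edge(E, F). Edges now: 4
Op 5: add_edge(C, B). Edges now: 5
Op 6: add_edge(D, B). Edges now: 6
Compute levels (Kahn BFS):
  sources (in-degree 0): C, D, G
  process C: level=0
    C->B: in-degree(B)=2, level(B)>=1
  process D: level=0
    D->B: in-degree(B)=1, level(B)>=1
  process G: level=0
    G->B: in-degree(B)=0, level(B)=1, enqueue
    G->E: in-degree(E)=0, level(E)=1, enqueue
  process B: level=1
    B->A: in-degree(A)=0, level(A)=2, enqueue
  process E: level=1
    E->F: in-degree(F)=0, level(F)=2, enqueue
  process A: level=2
  process F: level=2
All levels: A:2, B:1, C:0, D:0, E:1, F:2, G:0
level(A) = 2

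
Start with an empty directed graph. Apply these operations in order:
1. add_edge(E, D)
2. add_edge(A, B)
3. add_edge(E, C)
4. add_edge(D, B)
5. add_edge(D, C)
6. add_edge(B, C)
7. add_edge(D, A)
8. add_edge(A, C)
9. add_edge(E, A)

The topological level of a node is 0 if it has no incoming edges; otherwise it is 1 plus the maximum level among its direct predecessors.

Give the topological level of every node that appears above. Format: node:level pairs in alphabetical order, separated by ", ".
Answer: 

Answer: A:2, B:3, C:4, D:1, E:0

Derivation:
Op 1: add_edge(E, D). Edges now: 1
Op 2: add_edge(A, B). Edges now: 2
Op 3: add_edge(E, C). Edges now: 3
Op 4: add_edge(D, B). Edges now: 4
Op 5: add_edge(D, C). Edges now: 5
Op 6: add_edge(B, C). Edges now: 6
Op 7: add_edge(D, A). Edges now: 7
Op 8: add_edge(A, C). Edges now: 8
Op 9: add_edge(E, A). Edges now: 9
Compute levels (Kahn BFS):
  sources (in-degree 0): E
  process E: level=0
    E->A: in-degree(A)=1, level(A)>=1
    E->C: in-degree(C)=3, level(C)>=1
    E->D: in-degree(D)=0, level(D)=1, enqueue
  process D: level=1
    D->A: in-degree(A)=0, level(A)=2, enqueue
    D->B: in-degree(B)=1, level(B)>=2
    D->C: in-degree(C)=2, level(C)>=2
  process A: level=2
    A->B: in-degree(B)=0, level(B)=3, enqueue
    A->C: in-degree(C)=1, level(C)>=3
  process B: level=3
    B->C: in-degree(C)=0, level(C)=4, enqueue
  process C: level=4
All levels: A:2, B:3, C:4, D:1, E:0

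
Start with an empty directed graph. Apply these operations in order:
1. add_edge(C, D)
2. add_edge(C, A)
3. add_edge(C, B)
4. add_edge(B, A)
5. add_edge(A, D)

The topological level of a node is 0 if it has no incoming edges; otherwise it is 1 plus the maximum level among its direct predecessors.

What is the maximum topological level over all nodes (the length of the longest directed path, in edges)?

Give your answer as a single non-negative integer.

Op 1: add_edge(C, D). Edges now: 1
Op 2: add_edge(C, A). Edges now: 2
Op 3: add_edge(C, B). Edges now: 3
Op 4: add_edge(B, A). Edges now: 4
Op 5: add_edge(A, D). Edges now: 5
Compute levels (Kahn BFS):
  sources (in-degree 0): C
  process C: level=0
    C->A: in-degree(A)=1, level(A)>=1
    C->B: in-degree(B)=0, level(B)=1, enqueue
    C->D: in-degree(D)=1, level(D)>=1
  process B: level=1
    B->A: in-degree(A)=0, level(A)=2, enqueue
  process A: level=2
    A->D: in-degree(D)=0, level(D)=3, enqueue
  process D: level=3
All levels: A:2, B:1, C:0, D:3
max level = 3

Answer: 3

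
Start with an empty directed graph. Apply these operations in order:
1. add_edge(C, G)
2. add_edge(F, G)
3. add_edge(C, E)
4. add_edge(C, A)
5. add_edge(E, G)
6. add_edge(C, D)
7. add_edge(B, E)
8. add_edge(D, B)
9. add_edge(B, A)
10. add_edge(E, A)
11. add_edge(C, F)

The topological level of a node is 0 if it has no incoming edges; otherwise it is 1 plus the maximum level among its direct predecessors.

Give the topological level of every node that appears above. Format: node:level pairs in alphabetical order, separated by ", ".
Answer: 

Op 1: add_edge(C, G). Edges now: 1
Op 2: add_edge(F, G). Edges now: 2
Op 3: add_edge(C, E). Edges now: 3
Op 4: add_edge(C, A). Edges now: 4
Op 5: add_edge(E, G). Edges now: 5
Op 6: add_edge(C, D). Edges now: 6
Op 7: add_edge(B, E). Edges now: 7
Op 8: add_edge(D, B). Edges now: 8
Op 9: add_edge(B, A). Edges now: 9
Op 10: add_edge(E, A). Edges now: 10
Op 11: add_edge(C, F). Edges now: 11
Compute levels (Kahn BFS):
  sources (in-degree 0): C
  process C: level=0
    C->A: in-degree(A)=2, level(A)>=1
    C->D: in-degree(D)=0, level(D)=1, enqueue
    C->E: in-degree(E)=1, level(E)>=1
    C->F: in-degree(F)=0, level(F)=1, enqueue
    C->G: in-degree(G)=2, level(G)>=1
  process D: level=1
    D->B: in-degree(B)=0, level(B)=2, enqueue
  process F: level=1
    F->G: in-degree(G)=1, level(G)>=2
  process B: level=2
    B->A: in-degree(A)=1, level(A)>=3
    B->E: in-degree(E)=0, level(E)=3, enqueue
  process E: level=3
    E->A: in-degree(A)=0, level(A)=4, enqueue
    E->G: in-degree(G)=0, level(G)=4, enqueue
  process A: level=4
  process G: level=4
All levels: A:4, B:2, C:0, D:1, E:3, F:1, G:4

Answer: A:4, B:2, C:0, D:1, E:3, F:1, G:4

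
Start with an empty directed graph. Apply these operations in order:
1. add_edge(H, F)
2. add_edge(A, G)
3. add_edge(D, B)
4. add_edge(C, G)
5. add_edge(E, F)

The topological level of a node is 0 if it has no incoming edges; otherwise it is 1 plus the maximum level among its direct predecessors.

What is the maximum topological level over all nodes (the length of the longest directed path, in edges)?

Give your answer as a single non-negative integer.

Answer: 1

Derivation:
Op 1: add_edge(H, F). Edges now: 1
Op 2: add_edge(A, G). Edges now: 2
Op 3: add_edge(D, B). Edges now: 3
Op 4: add_edge(C, G). Edges now: 4
Op 5: add_edge(E, F). Edges now: 5
Compute levels (Kahn BFS):
  sources (in-degree 0): A, C, D, E, H
  process A: level=0
    A->G: in-degree(G)=1, level(G)>=1
  process C: level=0
    C->G: in-degree(G)=0, level(G)=1, enqueue
  process D: level=0
    D->B: in-degree(B)=0, level(B)=1, enqueue
  process E: level=0
    E->F: in-degree(F)=1, level(F)>=1
  process H: level=0
    H->F: in-degree(F)=0, level(F)=1, enqueue
  process G: level=1
  process B: level=1
  process F: level=1
All levels: A:0, B:1, C:0, D:0, E:0, F:1, G:1, H:0
max level = 1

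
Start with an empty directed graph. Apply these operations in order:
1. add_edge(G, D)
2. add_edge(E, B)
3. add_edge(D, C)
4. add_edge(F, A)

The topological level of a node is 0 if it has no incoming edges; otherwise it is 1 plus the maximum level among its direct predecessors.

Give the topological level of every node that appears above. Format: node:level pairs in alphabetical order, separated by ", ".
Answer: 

Answer: A:1, B:1, C:2, D:1, E:0, F:0, G:0

Derivation:
Op 1: add_edge(G, D). Edges now: 1
Op 2: add_edge(E, B). Edges now: 2
Op 3: add_edge(D, C). Edges now: 3
Op 4: add_edge(F, A). Edges now: 4
Compute levels (Kahn BFS):
  sources (in-degree 0): E, F, G
  process E: level=0
    E->B: in-degree(B)=0, level(B)=1, enqueue
  process F: level=0
    F->A: in-degree(A)=0, level(A)=1, enqueue
  process G: level=0
    G->D: in-degree(D)=0, level(D)=1, enqueue
  process B: level=1
  process A: level=1
  process D: level=1
    D->C: in-degree(C)=0, level(C)=2, enqueue
  process C: level=2
All levels: A:1, B:1, C:2, D:1, E:0, F:0, G:0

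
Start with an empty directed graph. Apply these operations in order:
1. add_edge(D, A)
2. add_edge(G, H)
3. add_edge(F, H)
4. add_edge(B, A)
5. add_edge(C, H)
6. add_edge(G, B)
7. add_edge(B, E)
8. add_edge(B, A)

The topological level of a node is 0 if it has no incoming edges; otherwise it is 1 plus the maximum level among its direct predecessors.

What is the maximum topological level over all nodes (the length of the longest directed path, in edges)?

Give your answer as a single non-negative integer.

Op 1: add_edge(D, A). Edges now: 1
Op 2: add_edge(G, H). Edges now: 2
Op 3: add_edge(F, H). Edges now: 3
Op 4: add_edge(B, A). Edges now: 4
Op 5: add_edge(C, H). Edges now: 5
Op 6: add_edge(G, B). Edges now: 6
Op 7: add_edge(B, E). Edges now: 7
Op 8: add_edge(B, A) (duplicate, no change). Edges now: 7
Compute levels (Kahn BFS):
  sources (in-degree 0): C, D, F, G
  process C: level=0
    C->H: in-degree(H)=2, level(H)>=1
  process D: level=0
    D->A: in-degree(A)=1, level(A)>=1
  process F: level=0
    F->H: in-degree(H)=1, level(H)>=1
  process G: level=0
    G->B: in-degree(B)=0, level(B)=1, enqueue
    G->H: in-degree(H)=0, level(H)=1, enqueue
  process B: level=1
    B->A: in-degree(A)=0, level(A)=2, enqueue
    B->E: in-degree(E)=0, level(E)=2, enqueue
  process H: level=1
  process A: level=2
  process E: level=2
All levels: A:2, B:1, C:0, D:0, E:2, F:0, G:0, H:1
max level = 2

Answer: 2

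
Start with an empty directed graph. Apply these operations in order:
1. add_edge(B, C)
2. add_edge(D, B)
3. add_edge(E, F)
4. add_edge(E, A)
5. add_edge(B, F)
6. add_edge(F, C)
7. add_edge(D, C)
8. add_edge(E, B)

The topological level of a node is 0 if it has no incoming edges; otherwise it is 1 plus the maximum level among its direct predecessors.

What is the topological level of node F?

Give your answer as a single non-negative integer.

Op 1: add_edge(B, C). Edges now: 1
Op 2: add_edge(D, B). Edges now: 2
Op 3: add_edge(E, F). Edges now: 3
Op 4: add_edge(E, A). Edges now: 4
Op 5: add_edge(B, F). Edges now: 5
Op 6: add_edge(F, C). Edges now: 6
Op 7: add_edge(D, C). Edges now: 7
Op 8: add_edge(E, B). Edges now: 8
Compute levels (Kahn BFS):
  sources (in-degree 0): D, E
  process D: level=0
    D->B: in-degree(B)=1, level(B)>=1
    D->C: in-degree(C)=2, level(C)>=1
  process E: level=0
    E->A: in-degree(A)=0, level(A)=1, enqueue
    E->B: in-degree(B)=0, level(B)=1, enqueue
    E->F: in-degree(F)=1, level(F)>=1
  process A: level=1
  process B: level=1
    B->C: in-degree(C)=1, level(C)>=2
    B->F: in-degree(F)=0, level(F)=2, enqueue
  process F: level=2
    F->C: in-degree(C)=0, level(C)=3, enqueue
  process C: level=3
All levels: A:1, B:1, C:3, D:0, E:0, F:2
level(F) = 2

Answer: 2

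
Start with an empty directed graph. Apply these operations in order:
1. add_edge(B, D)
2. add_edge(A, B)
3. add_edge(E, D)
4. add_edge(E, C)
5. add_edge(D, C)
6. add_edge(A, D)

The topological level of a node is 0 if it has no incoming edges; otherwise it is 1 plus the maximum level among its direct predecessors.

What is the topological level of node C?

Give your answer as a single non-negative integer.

Op 1: add_edge(B, D). Edges now: 1
Op 2: add_edge(A, B). Edges now: 2
Op 3: add_edge(E, D). Edges now: 3
Op 4: add_edge(E, C). Edges now: 4
Op 5: add_edge(D, C). Edges now: 5
Op 6: add_edge(A, D). Edges now: 6
Compute levels (Kahn BFS):
  sources (in-degree 0): A, E
  process A: level=0
    A->B: in-degree(B)=0, level(B)=1, enqueue
    A->D: in-degree(D)=2, level(D)>=1
  process E: level=0
    E->C: in-degree(C)=1, level(C)>=1
    E->D: in-degree(D)=1, level(D)>=1
  process B: level=1
    B->D: in-degree(D)=0, level(D)=2, enqueue
  process D: level=2
    D->C: in-degree(C)=0, level(C)=3, enqueue
  process C: level=3
All levels: A:0, B:1, C:3, D:2, E:0
level(C) = 3

Answer: 3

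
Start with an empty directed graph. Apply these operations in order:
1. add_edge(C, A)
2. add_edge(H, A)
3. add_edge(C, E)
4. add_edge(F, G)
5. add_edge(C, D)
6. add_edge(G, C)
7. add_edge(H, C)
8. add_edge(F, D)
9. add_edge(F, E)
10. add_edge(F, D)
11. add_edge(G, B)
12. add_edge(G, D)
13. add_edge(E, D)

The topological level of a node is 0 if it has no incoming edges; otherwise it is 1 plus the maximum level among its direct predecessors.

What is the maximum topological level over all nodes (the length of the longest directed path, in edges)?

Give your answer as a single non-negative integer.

Answer: 4

Derivation:
Op 1: add_edge(C, A). Edges now: 1
Op 2: add_edge(H, A). Edges now: 2
Op 3: add_edge(C, E). Edges now: 3
Op 4: add_edge(F, G). Edges now: 4
Op 5: add_edge(C, D). Edges now: 5
Op 6: add_edge(G, C). Edges now: 6
Op 7: add_edge(H, C). Edges now: 7
Op 8: add_edge(F, D). Edges now: 8
Op 9: add_edge(F, E). Edges now: 9
Op 10: add_edge(F, D) (duplicate, no change). Edges now: 9
Op 11: add_edge(G, B). Edges now: 10
Op 12: add_edge(G, D). Edges now: 11
Op 13: add_edge(E, D). Edges now: 12
Compute levels (Kahn BFS):
  sources (in-degree 0): F, H
  process F: level=0
    F->D: in-degree(D)=3, level(D)>=1
    F->E: in-degree(E)=1, level(E)>=1
    F->G: in-degree(G)=0, level(G)=1, enqueue
  process H: level=0
    H->A: in-degree(A)=1, level(A)>=1
    H->C: in-degree(C)=1, level(C)>=1
  process G: level=1
    G->B: in-degree(B)=0, level(B)=2, enqueue
    G->C: in-degree(C)=0, level(C)=2, enqueue
    G->D: in-degree(D)=2, level(D)>=2
  process B: level=2
  process C: level=2
    C->A: in-degree(A)=0, level(A)=3, enqueue
    C->D: in-degree(D)=1, level(D)>=3
    C->E: in-degree(E)=0, level(E)=3, enqueue
  process A: level=3
  process E: level=3
    E->D: in-degree(D)=0, level(D)=4, enqueue
  process D: level=4
All levels: A:3, B:2, C:2, D:4, E:3, F:0, G:1, H:0
max level = 4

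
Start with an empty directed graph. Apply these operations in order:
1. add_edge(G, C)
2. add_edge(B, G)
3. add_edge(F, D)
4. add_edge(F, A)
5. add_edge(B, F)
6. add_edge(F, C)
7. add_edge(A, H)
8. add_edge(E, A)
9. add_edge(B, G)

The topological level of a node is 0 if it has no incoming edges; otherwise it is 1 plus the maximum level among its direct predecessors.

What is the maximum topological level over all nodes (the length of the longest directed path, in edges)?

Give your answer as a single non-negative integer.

Op 1: add_edge(G, C). Edges now: 1
Op 2: add_edge(B, G). Edges now: 2
Op 3: add_edge(F, D). Edges now: 3
Op 4: add_edge(F, A). Edges now: 4
Op 5: add_edge(B, F). Edges now: 5
Op 6: add_edge(F, C). Edges now: 6
Op 7: add_edge(A, H). Edges now: 7
Op 8: add_edge(E, A). Edges now: 8
Op 9: add_edge(B, G) (duplicate, no change). Edges now: 8
Compute levels (Kahn BFS):
  sources (in-degree 0): B, E
  process B: level=0
    B->F: in-degree(F)=0, level(F)=1, enqueue
    B->G: in-degree(G)=0, level(G)=1, enqueue
  process E: level=0
    E->A: in-degree(A)=1, level(A)>=1
  process F: level=1
    F->A: in-degree(A)=0, level(A)=2, enqueue
    F->C: in-degree(C)=1, level(C)>=2
    F->D: in-degree(D)=0, level(D)=2, enqueue
  process G: level=1
    G->C: in-degree(C)=0, level(C)=2, enqueue
  process A: level=2
    A->H: in-degree(H)=0, level(H)=3, enqueue
  process D: level=2
  process C: level=2
  process H: level=3
All levels: A:2, B:0, C:2, D:2, E:0, F:1, G:1, H:3
max level = 3

Answer: 3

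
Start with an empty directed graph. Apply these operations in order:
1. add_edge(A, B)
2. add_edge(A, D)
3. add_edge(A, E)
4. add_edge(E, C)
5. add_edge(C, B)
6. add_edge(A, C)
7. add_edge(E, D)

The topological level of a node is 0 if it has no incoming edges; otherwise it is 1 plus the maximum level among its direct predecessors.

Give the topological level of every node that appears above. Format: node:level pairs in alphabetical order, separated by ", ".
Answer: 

Answer: A:0, B:3, C:2, D:2, E:1

Derivation:
Op 1: add_edge(A, B). Edges now: 1
Op 2: add_edge(A, D). Edges now: 2
Op 3: add_edge(A, E). Edges now: 3
Op 4: add_edge(E, C). Edges now: 4
Op 5: add_edge(C, B). Edges now: 5
Op 6: add_edge(A, C). Edges now: 6
Op 7: add_edge(E, D). Edges now: 7
Compute levels (Kahn BFS):
  sources (in-degree 0): A
  process A: level=0
    A->B: in-degree(B)=1, level(B)>=1
    A->C: in-degree(C)=1, level(C)>=1
    A->D: in-degree(D)=1, level(D)>=1
    A->E: in-degree(E)=0, level(E)=1, enqueue
  process E: level=1
    E->C: in-degree(C)=0, level(C)=2, enqueue
    E->D: in-degree(D)=0, level(D)=2, enqueue
  process C: level=2
    C->B: in-degree(B)=0, level(B)=3, enqueue
  process D: level=2
  process B: level=3
All levels: A:0, B:3, C:2, D:2, E:1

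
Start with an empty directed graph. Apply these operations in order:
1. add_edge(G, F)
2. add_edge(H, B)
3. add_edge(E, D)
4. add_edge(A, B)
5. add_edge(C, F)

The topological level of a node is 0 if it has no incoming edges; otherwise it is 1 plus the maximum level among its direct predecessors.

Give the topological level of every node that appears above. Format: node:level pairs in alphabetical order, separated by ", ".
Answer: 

Op 1: add_edge(G, F). Edges now: 1
Op 2: add_edge(H, B). Edges now: 2
Op 3: add_edge(E, D). Edges now: 3
Op 4: add_edge(A, B). Edges now: 4
Op 5: add_edge(C, F). Edges now: 5
Compute levels (Kahn BFS):
  sources (in-degree 0): A, C, E, G, H
  process A: level=0
    A->B: in-degree(B)=1, level(B)>=1
  process C: level=0
    C->F: in-degree(F)=1, level(F)>=1
  process E: level=0
    E->D: in-degree(D)=0, level(D)=1, enqueue
  process G: level=0
    G->F: in-degree(F)=0, level(F)=1, enqueue
  process H: level=0
    H->B: in-degree(B)=0, level(B)=1, enqueue
  process D: level=1
  process F: level=1
  process B: level=1
All levels: A:0, B:1, C:0, D:1, E:0, F:1, G:0, H:0

Answer: A:0, B:1, C:0, D:1, E:0, F:1, G:0, H:0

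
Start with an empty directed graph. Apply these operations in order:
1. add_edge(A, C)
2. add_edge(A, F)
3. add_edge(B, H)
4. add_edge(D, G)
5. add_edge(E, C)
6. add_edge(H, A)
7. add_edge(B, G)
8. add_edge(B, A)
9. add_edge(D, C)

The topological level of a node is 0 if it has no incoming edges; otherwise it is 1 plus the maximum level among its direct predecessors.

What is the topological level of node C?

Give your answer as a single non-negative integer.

Op 1: add_edge(A, C). Edges now: 1
Op 2: add_edge(A, F). Edges now: 2
Op 3: add_edge(B, H). Edges now: 3
Op 4: add_edge(D, G). Edges now: 4
Op 5: add_edge(E, C). Edges now: 5
Op 6: add_edge(H, A). Edges now: 6
Op 7: add_edge(B, G). Edges now: 7
Op 8: add_edge(B, A). Edges now: 8
Op 9: add_edge(D, C). Edges now: 9
Compute levels (Kahn BFS):
  sources (in-degree 0): B, D, E
  process B: level=0
    B->A: in-degree(A)=1, level(A)>=1
    B->G: in-degree(G)=1, level(G)>=1
    B->H: in-degree(H)=0, level(H)=1, enqueue
  process D: level=0
    D->C: in-degree(C)=2, level(C)>=1
    D->G: in-degree(G)=0, level(G)=1, enqueue
  process E: level=0
    E->C: in-degree(C)=1, level(C)>=1
  process H: level=1
    H->A: in-degree(A)=0, level(A)=2, enqueue
  process G: level=1
  process A: level=2
    A->C: in-degree(C)=0, level(C)=3, enqueue
    A->F: in-degree(F)=0, level(F)=3, enqueue
  process C: level=3
  process F: level=3
All levels: A:2, B:0, C:3, D:0, E:0, F:3, G:1, H:1
level(C) = 3

Answer: 3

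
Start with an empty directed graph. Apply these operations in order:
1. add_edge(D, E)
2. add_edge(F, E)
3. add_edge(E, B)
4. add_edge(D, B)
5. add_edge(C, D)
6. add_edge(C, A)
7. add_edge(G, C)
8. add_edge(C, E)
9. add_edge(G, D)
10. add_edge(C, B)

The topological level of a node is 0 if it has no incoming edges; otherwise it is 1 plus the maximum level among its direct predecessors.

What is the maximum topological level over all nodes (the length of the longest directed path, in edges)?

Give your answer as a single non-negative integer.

Op 1: add_edge(D, E). Edges now: 1
Op 2: add_edge(F, E). Edges now: 2
Op 3: add_edge(E, B). Edges now: 3
Op 4: add_edge(D, B). Edges now: 4
Op 5: add_edge(C, D). Edges now: 5
Op 6: add_edge(C, A). Edges now: 6
Op 7: add_edge(G, C). Edges now: 7
Op 8: add_edge(C, E). Edges now: 8
Op 9: add_edge(G, D). Edges now: 9
Op 10: add_edge(C, B). Edges now: 10
Compute levels (Kahn BFS):
  sources (in-degree 0): F, G
  process F: level=0
    F->E: in-degree(E)=2, level(E)>=1
  process G: level=0
    G->C: in-degree(C)=0, level(C)=1, enqueue
    G->D: in-degree(D)=1, level(D)>=1
  process C: level=1
    C->A: in-degree(A)=0, level(A)=2, enqueue
    C->B: in-degree(B)=2, level(B)>=2
    C->D: in-degree(D)=0, level(D)=2, enqueue
    C->E: in-degree(E)=1, level(E)>=2
  process A: level=2
  process D: level=2
    D->B: in-degree(B)=1, level(B)>=3
    D->E: in-degree(E)=0, level(E)=3, enqueue
  process E: level=3
    E->B: in-degree(B)=0, level(B)=4, enqueue
  process B: level=4
All levels: A:2, B:4, C:1, D:2, E:3, F:0, G:0
max level = 4

Answer: 4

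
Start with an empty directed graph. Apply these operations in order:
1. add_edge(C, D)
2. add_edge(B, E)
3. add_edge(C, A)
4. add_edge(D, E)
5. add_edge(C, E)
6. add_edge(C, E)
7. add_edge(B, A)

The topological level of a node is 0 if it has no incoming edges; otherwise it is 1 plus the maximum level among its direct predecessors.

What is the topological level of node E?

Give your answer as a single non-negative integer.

Op 1: add_edge(C, D). Edges now: 1
Op 2: add_edge(B, E). Edges now: 2
Op 3: add_edge(C, A). Edges now: 3
Op 4: add_edge(D, E). Edges now: 4
Op 5: add_edge(C, E). Edges now: 5
Op 6: add_edge(C, E) (duplicate, no change). Edges now: 5
Op 7: add_edge(B, A). Edges now: 6
Compute levels (Kahn BFS):
  sources (in-degree 0): B, C
  process B: level=0
    B->A: in-degree(A)=1, level(A)>=1
    B->E: in-degree(E)=2, level(E)>=1
  process C: level=0
    C->A: in-degree(A)=0, level(A)=1, enqueue
    C->D: in-degree(D)=0, level(D)=1, enqueue
    C->E: in-degree(E)=1, level(E)>=1
  process A: level=1
  process D: level=1
    D->E: in-degree(E)=0, level(E)=2, enqueue
  process E: level=2
All levels: A:1, B:0, C:0, D:1, E:2
level(E) = 2

Answer: 2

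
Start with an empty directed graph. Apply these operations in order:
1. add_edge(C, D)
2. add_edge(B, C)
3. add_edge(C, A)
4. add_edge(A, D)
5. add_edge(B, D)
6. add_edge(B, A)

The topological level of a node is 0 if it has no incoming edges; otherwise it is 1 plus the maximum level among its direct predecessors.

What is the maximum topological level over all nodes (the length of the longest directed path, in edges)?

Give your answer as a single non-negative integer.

Answer: 3

Derivation:
Op 1: add_edge(C, D). Edges now: 1
Op 2: add_edge(B, C). Edges now: 2
Op 3: add_edge(C, A). Edges now: 3
Op 4: add_edge(A, D). Edges now: 4
Op 5: add_edge(B, D). Edges now: 5
Op 6: add_edge(B, A). Edges now: 6
Compute levels (Kahn BFS):
  sources (in-degree 0): B
  process B: level=0
    B->A: in-degree(A)=1, level(A)>=1
    B->C: in-degree(C)=0, level(C)=1, enqueue
    B->D: in-degree(D)=2, level(D)>=1
  process C: level=1
    C->A: in-degree(A)=0, level(A)=2, enqueue
    C->D: in-degree(D)=1, level(D)>=2
  process A: level=2
    A->D: in-degree(D)=0, level(D)=3, enqueue
  process D: level=3
All levels: A:2, B:0, C:1, D:3
max level = 3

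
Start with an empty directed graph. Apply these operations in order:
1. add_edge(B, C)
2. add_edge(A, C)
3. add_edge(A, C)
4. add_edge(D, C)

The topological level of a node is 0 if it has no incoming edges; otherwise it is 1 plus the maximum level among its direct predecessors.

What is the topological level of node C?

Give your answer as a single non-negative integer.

Op 1: add_edge(B, C). Edges now: 1
Op 2: add_edge(A, C). Edges now: 2
Op 3: add_edge(A, C) (duplicate, no change). Edges now: 2
Op 4: add_edge(D, C). Edges now: 3
Compute levels (Kahn BFS):
  sources (in-degree 0): A, B, D
  process A: level=0
    A->C: in-degree(C)=2, level(C)>=1
  process B: level=0
    B->C: in-degree(C)=1, level(C)>=1
  process D: level=0
    D->C: in-degree(C)=0, level(C)=1, enqueue
  process C: level=1
All levels: A:0, B:0, C:1, D:0
level(C) = 1

Answer: 1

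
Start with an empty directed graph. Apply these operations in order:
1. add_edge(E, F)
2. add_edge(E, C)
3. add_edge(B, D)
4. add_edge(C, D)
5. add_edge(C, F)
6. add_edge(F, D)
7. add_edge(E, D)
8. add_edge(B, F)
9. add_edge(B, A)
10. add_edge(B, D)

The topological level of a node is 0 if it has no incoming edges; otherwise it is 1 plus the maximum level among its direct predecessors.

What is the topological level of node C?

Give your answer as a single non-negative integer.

Op 1: add_edge(E, F). Edges now: 1
Op 2: add_edge(E, C). Edges now: 2
Op 3: add_edge(B, D). Edges now: 3
Op 4: add_edge(C, D). Edges now: 4
Op 5: add_edge(C, F). Edges now: 5
Op 6: add_edge(F, D). Edges now: 6
Op 7: add_edge(E, D). Edges now: 7
Op 8: add_edge(B, F). Edges now: 8
Op 9: add_edge(B, A). Edges now: 9
Op 10: add_edge(B, D) (duplicate, no change). Edges now: 9
Compute levels (Kahn BFS):
  sources (in-degree 0): B, E
  process B: level=0
    B->A: in-degree(A)=0, level(A)=1, enqueue
    B->D: in-degree(D)=3, level(D)>=1
    B->F: in-degree(F)=2, level(F)>=1
  process E: level=0
    E->C: in-degree(C)=0, level(C)=1, enqueue
    E->D: in-degree(D)=2, level(D)>=1
    E->F: in-degree(F)=1, level(F)>=1
  process A: level=1
  process C: level=1
    C->D: in-degree(D)=1, level(D)>=2
    C->F: in-degree(F)=0, level(F)=2, enqueue
  process F: level=2
    F->D: in-degree(D)=0, level(D)=3, enqueue
  process D: level=3
All levels: A:1, B:0, C:1, D:3, E:0, F:2
level(C) = 1

Answer: 1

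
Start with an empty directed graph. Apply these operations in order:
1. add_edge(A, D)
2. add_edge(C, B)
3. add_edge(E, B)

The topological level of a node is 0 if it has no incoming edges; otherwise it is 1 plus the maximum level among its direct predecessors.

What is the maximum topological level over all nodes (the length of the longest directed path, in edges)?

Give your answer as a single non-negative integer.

Op 1: add_edge(A, D). Edges now: 1
Op 2: add_edge(C, B). Edges now: 2
Op 3: add_edge(E, B). Edges now: 3
Compute levels (Kahn BFS):
  sources (in-degree 0): A, C, E
  process A: level=0
    A->D: in-degree(D)=0, level(D)=1, enqueue
  process C: level=0
    C->B: in-degree(B)=1, level(B)>=1
  process E: level=0
    E->B: in-degree(B)=0, level(B)=1, enqueue
  process D: level=1
  process B: level=1
All levels: A:0, B:1, C:0, D:1, E:0
max level = 1

Answer: 1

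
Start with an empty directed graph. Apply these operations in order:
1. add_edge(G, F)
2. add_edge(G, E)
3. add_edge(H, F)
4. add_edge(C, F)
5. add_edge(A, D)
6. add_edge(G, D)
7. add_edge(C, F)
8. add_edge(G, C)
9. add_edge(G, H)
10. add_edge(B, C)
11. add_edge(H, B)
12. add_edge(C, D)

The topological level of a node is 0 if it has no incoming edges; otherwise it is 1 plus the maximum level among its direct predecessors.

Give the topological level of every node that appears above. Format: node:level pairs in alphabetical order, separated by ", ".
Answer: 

Answer: A:0, B:2, C:3, D:4, E:1, F:4, G:0, H:1

Derivation:
Op 1: add_edge(G, F). Edges now: 1
Op 2: add_edge(G, E). Edges now: 2
Op 3: add_edge(H, F). Edges now: 3
Op 4: add_edge(C, F). Edges now: 4
Op 5: add_edge(A, D). Edges now: 5
Op 6: add_edge(G, D). Edges now: 6
Op 7: add_edge(C, F) (duplicate, no change). Edges now: 6
Op 8: add_edge(G, C). Edges now: 7
Op 9: add_edge(G, H). Edges now: 8
Op 10: add_edge(B, C). Edges now: 9
Op 11: add_edge(H, B). Edges now: 10
Op 12: add_edge(C, D). Edges now: 11
Compute levels (Kahn BFS):
  sources (in-degree 0): A, G
  process A: level=0
    A->D: in-degree(D)=2, level(D)>=1
  process G: level=0
    G->C: in-degree(C)=1, level(C)>=1
    G->D: in-degree(D)=1, level(D)>=1
    G->E: in-degree(E)=0, level(E)=1, enqueue
    G->F: in-degree(F)=2, level(F)>=1
    G->H: in-degree(H)=0, level(H)=1, enqueue
  process E: level=1
  process H: level=1
    H->B: in-degree(B)=0, level(B)=2, enqueue
    H->F: in-degree(F)=1, level(F)>=2
  process B: level=2
    B->C: in-degree(C)=0, level(C)=3, enqueue
  process C: level=3
    C->D: in-degree(D)=0, level(D)=4, enqueue
    C->F: in-degree(F)=0, level(F)=4, enqueue
  process D: level=4
  process F: level=4
All levels: A:0, B:2, C:3, D:4, E:1, F:4, G:0, H:1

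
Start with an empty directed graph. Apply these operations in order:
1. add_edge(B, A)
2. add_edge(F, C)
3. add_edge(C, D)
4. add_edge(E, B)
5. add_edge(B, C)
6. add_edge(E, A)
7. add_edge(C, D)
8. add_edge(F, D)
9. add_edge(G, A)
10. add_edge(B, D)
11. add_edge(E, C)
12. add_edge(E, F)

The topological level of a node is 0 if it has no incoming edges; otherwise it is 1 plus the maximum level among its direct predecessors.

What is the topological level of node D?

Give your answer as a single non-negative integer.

Op 1: add_edge(B, A). Edges now: 1
Op 2: add_edge(F, C). Edges now: 2
Op 3: add_edge(C, D). Edges now: 3
Op 4: add_edge(E, B). Edges now: 4
Op 5: add_edge(B, C). Edges now: 5
Op 6: add_edge(E, A). Edges now: 6
Op 7: add_edge(C, D) (duplicate, no change). Edges now: 6
Op 8: add_edge(F, D). Edges now: 7
Op 9: add_edge(G, A). Edges now: 8
Op 10: add_edge(B, D). Edges now: 9
Op 11: add_edge(E, C). Edges now: 10
Op 12: add_edge(E, F). Edges now: 11
Compute levels (Kahn BFS):
  sources (in-degree 0): E, G
  process E: level=0
    E->A: in-degree(A)=2, level(A)>=1
    E->B: in-degree(B)=0, level(B)=1, enqueue
    E->C: in-degree(C)=2, level(C)>=1
    E->F: in-degree(F)=0, level(F)=1, enqueue
  process G: level=0
    G->A: in-degree(A)=1, level(A)>=1
  process B: level=1
    B->A: in-degree(A)=0, level(A)=2, enqueue
    B->C: in-degree(C)=1, level(C)>=2
    B->D: in-degree(D)=2, level(D)>=2
  process F: level=1
    F->C: in-degree(C)=0, level(C)=2, enqueue
    F->D: in-degree(D)=1, level(D)>=2
  process A: level=2
  process C: level=2
    C->D: in-degree(D)=0, level(D)=3, enqueue
  process D: level=3
All levels: A:2, B:1, C:2, D:3, E:0, F:1, G:0
level(D) = 3

Answer: 3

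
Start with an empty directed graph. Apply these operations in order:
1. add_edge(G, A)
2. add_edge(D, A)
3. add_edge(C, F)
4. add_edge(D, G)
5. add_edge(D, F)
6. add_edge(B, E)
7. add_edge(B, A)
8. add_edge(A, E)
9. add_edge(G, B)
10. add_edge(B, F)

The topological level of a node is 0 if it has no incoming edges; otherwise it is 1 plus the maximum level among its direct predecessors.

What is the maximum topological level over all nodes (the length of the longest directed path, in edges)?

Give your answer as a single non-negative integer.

Op 1: add_edge(G, A). Edges now: 1
Op 2: add_edge(D, A). Edges now: 2
Op 3: add_edge(C, F). Edges now: 3
Op 4: add_edge(D, G). Edges now: 4
Op 5: add_edge(D, F). Edges now: 5
Op 6: add_edge(B, E). Edges now: 6
Op 7: add_edge(B, A). Edges now: 7
Op 8: add_edge(A, E). Edges now: 8
Op 9: add_edge(G, B). Edges now: 9
Op 10: add_edge(B, F). Edges now: 10
Compute levels (Kahn BFS):
  sources (in-degree 0): C, D
  process C: level=0
    C->F: in-degree(F)=2, level(F)>=1
  process D: level=0
    D->A: in-degree(A)=2, level(A)>=1
    D->F: in-degree(F)=1, level(F)>=1
    D->G: in-degree(G)=0, level(G)=1, enqueue
  process G: level=1
    G->A: in-degree(A)=1, level(A)>=2
    G->B: in-degree(B)=0, level(B)=2, enqueue
  process B: level=2
    B->A: in-degree(A)=0, level(A)=3, enqueue
    B->E: in-degree(E)=1, level(E)>=3
    B->F: in-degree(F)=0, level(F)=3, enqueue
  process A: level=3
    A->E: in-degree(E)=0, level(E)=4, enqueue
  process F: level=3
  process E: level=4
All levels: A:3, B:2, C:0, D:0, E:4, F:3, G:1
max level = 4

Answer: 4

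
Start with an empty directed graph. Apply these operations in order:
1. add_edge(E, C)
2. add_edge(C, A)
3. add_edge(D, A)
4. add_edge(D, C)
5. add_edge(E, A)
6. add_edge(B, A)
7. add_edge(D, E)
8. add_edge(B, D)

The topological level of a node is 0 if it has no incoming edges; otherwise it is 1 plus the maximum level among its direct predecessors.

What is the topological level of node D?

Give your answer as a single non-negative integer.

Answer: 1

Derivation:
Op 1: add_edge(E, C). Edges now: 1
Op 2: add_edge(C, A). Edges now: 2
Op 3: add_edge(D, A). Edges now: 3
Op 4: add_edge(D, C). Edges now: 4
Op 5: add_edge(E, A). Edges now: 5
Op 6: add_edge(B, A). Edges now: 6
Op 7: add_edge(D, E). Edges now: 7
Op 8: add_edge(B, D). Edges now: 8
Compute levels (Kahn BFS):
  sources (in-degree 0): B
  process B: level=0
    B->A: in-degree(A)=3, level(A)>=1
    B->D: in-degree(D)=0, level(D)=1, enqueue
  process D: level=1
    D->A: in-degree(A)=2, level(A)>=2
    D->C: in-degree(C)=1, level(C)>=2
    D->E: in-degree(E)=0, level(E)=2, enqueue
  process E: level=2
    E->A: in-degree(A)=1, level(A)>=3
    E->C: in-degree(C)=0, level(C)=3, enqueue
  process C: level=3
    C->A: in-degree(A)=0, level(A)=4, enqueue
  process A: level=4
All levels: A:4, B:0, C:3, D:1, E:2
level(D) = 1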